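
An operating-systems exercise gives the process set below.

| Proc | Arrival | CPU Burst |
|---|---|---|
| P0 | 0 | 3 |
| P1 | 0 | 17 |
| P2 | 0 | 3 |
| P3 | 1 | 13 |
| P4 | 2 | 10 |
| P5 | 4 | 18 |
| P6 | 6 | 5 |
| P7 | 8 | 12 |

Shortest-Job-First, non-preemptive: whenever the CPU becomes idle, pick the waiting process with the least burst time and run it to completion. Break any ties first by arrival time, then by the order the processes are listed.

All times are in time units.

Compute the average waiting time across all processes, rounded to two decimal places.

Gantt: | P0 0-3 | P2 3-6 | P6 6-11 | P4 11-21 | P7 21-33 | P3 33-46 | P1 46-63 | P5 63-81 |
Completion: P0=3  P1=63  P2=6  P3=46  P4=21  P5=81  P6=11  P7=33
Turnaround (C−A): P0=3  P1=63  P2=6  P3=45  P4=19  P5=77  P6=5  P7=25
Waiting times: P0=0, P1=46, P2=3, P3=32, P4=9, P5=59, P6=0, P7=13
Average waiting = (0+46+3+32+9+59+0+13) / 8 = 162/8 = 20.25

20.25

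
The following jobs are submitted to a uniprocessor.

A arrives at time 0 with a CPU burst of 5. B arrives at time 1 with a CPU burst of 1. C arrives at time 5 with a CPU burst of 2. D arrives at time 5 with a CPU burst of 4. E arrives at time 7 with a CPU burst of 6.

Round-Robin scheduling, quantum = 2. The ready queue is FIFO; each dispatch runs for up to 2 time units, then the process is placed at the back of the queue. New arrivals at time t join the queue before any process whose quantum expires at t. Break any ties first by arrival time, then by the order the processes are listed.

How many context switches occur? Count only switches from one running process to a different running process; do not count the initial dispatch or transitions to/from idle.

8

Schedule: | A 0-2 | B 2-3 | A 3-5 | C 5-7 | D 7-9 | A 9-10 | E 10-12 | D 12-14 | E 14-18 |
Completion: A=10  B=3  C=7  D=14  E=18
Turnaround (C−A): A=10  B=2  C=2  D=9  E=11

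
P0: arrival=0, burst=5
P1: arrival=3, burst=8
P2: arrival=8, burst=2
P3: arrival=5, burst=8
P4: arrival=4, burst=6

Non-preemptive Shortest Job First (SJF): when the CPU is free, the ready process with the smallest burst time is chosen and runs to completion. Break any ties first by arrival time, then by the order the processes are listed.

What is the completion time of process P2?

13

Timeline: | P0 0-5 | P4 5-11 | P2 11-13 | P1 13-21 | P3 21-29 |
Completion: P0=5  P1=21  P2=13  P3=29  P4=11
Turnaround (C−A): P0=5  P1=18  P2=5  P3=24  P4=7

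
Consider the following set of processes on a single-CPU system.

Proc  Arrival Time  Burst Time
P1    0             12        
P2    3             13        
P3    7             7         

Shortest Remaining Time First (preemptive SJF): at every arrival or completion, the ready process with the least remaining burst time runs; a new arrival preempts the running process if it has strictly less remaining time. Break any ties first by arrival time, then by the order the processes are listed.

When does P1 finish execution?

12

Schedule: | P1 0-12 | P3 12-19 | P2 19-32 |
Completion: P1=12  P2=32  P3=19
Turnaround (C−A): P1=12  P2=29  P3=12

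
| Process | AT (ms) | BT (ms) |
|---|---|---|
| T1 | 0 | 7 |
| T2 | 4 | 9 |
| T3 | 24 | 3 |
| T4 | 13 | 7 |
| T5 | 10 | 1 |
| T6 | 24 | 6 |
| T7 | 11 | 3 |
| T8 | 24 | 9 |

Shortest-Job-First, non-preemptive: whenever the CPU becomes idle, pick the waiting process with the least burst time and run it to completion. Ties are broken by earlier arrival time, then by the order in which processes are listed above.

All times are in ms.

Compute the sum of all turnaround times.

88

Schedule: | T1 0-7 | T2 7-16 | T5 16-17 | T7 17-20 | T4 20-27 | T3 27-30 | T6 30-36 | T8 36-45 |
Completion: T1=7  T2=16  T3=30  T4=27  T5=17  T6=36  T7=20  T8=45
Turnaround (C−A): T1=7  T2=12  T3=6  T4=14  T5=7  T6=12  T7=9  T8=21
Turnaround = completion − arrival: T1=7, T2=12, T3=6, T4=14, T5=7, T6=12, T7=9, T8=21
Total turnaround = 7 + 12 + 6 + 14 + 7 + 12 + 9 + 21 = 88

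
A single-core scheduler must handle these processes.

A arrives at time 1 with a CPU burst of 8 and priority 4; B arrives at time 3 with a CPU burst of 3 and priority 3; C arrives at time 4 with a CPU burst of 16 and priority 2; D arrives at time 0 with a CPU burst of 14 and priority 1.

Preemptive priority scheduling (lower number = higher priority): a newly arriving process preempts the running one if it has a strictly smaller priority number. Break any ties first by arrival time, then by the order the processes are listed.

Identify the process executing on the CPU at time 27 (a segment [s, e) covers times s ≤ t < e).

C

Gantt: | D 0-14 | C 14-30 | B 30-33 | A 33-41 |
Completion: A=41  B=33  C=30  D=14
Turnaround (C−A): A=40  B=30  C=26  D=14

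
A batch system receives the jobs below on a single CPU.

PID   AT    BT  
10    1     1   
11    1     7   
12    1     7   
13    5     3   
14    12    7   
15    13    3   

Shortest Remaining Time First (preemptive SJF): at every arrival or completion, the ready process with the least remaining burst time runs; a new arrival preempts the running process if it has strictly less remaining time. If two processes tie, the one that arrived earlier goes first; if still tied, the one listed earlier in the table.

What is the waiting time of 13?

Schedule: | idle 0-1 | 10 1-2 | 11 2-5 | 13 5-8 | 11 8-12 | 12 12-13 | 15 13-16 | 12 16-22 | 14 22-29 |
Completion: 10=2  11=12  12=22  13=8  14=29  15=16
Waiting(13) = turnaround − burst = 3 − 3 = 0

0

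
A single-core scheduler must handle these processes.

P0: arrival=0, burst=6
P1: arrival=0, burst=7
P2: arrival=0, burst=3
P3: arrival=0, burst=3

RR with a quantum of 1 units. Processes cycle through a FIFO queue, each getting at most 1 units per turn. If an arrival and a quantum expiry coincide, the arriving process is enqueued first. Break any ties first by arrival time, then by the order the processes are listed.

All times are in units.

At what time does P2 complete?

11

Timeline: | P0 0-1 | P1 1-2 | P2 2-3 | P3 3-4 | P0 4-5 | P1 5-6 | P2 6-7 | P3 7-8 | P0 8-9 | P1 9-10 | P2 10-11 | P3 11-12 | P0 12-13 | P1 13-14 | P0 14-15 | P1 15-16 | P0 16-17 | P1 17-19 |
Completion: P0=17  P1=19  P2=11  P3=12
Turnaround (C−A): P0=17  P1=19  P2=11  P3=12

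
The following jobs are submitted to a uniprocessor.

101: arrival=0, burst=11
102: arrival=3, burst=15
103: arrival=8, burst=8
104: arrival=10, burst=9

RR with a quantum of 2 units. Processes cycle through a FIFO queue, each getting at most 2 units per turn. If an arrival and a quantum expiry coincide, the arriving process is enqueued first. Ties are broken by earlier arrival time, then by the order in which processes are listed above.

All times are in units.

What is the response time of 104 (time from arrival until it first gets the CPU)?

Gantt: | 101 0-4 | 102 4-6 | 101 6-8 | 102 8-10 | 103 10-12 | 101 12-14 | 104 14-16 | 102 16-18 | 103 18-20 | 101 20-22 | 104 22-24 | 102 24-26 | 103 26-28 | 101 28-29 | 104 29-31 | 102 31-33 | 103 33-35 | 104 35-37 | 102 37-39 | 104 39-40 | 102 40-43 |
Completion: 101=29  102=43  103=35  104=40
Turnaround (C−A): 101=29  102=40  103=27  104=30
Response(104) = first start − arrival = 14 − 10 = 4

4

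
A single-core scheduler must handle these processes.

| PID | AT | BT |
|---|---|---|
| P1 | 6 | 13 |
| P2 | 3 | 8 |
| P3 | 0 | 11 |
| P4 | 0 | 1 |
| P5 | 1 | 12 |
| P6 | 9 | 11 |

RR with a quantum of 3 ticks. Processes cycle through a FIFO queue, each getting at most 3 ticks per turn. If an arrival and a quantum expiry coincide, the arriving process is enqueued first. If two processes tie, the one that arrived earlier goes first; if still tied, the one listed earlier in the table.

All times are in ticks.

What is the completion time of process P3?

Timeline: | P3 0-3 | P4 3-4 | P5 4-7 | P2 7-10 | P3 10-13 | P1 13-16 | P5 16-19 | P6 19-22 | P2 22-25 | P3 25-28 | P1 28-31 | P5 31-34 | P6 34-37 | P2 37-39 | P3 39-41 | P1 41-44 | P5 44-47 | P6 47-50 | P1 50-53 | P6 53-55 | P1 55-56 |
Completion: P1=56  P2=39  P3=41  P4=4  P5=47  P6=55

41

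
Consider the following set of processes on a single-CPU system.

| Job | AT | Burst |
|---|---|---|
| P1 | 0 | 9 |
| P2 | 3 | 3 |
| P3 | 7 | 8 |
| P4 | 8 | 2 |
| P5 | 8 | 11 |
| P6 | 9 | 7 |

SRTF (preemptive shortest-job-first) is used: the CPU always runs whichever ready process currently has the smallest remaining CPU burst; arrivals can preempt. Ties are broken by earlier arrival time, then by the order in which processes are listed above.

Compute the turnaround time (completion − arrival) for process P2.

Gantt: | P1 0-3 | P2 3-6 | P1 6-8 | P4 8-10 | P1 10-14 | P6 14-21 | P3 21-29 | P5 29-40 |
Completion: P1=14  P2=6  P3=29  P4=10  P5=40  P6=21
Turnaround(P2) = completion − arrival = 6 − 3 = 3

3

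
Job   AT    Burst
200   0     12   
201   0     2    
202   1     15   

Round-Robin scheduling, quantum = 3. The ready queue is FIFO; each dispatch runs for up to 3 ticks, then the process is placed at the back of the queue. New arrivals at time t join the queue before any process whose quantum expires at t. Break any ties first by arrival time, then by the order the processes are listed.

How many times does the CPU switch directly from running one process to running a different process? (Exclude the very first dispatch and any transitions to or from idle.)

Timeline: | 200 0-3 | 201 3-5 | 202 5-8 | 200 8-11 | 202 11-14 | 200 14-17 | 202 17-20 | 200 20-23 | 202 23-29 |
Completion: 200=23  201=5  202=29
Turnaround (C−A): 200=23  201=5  202=28

8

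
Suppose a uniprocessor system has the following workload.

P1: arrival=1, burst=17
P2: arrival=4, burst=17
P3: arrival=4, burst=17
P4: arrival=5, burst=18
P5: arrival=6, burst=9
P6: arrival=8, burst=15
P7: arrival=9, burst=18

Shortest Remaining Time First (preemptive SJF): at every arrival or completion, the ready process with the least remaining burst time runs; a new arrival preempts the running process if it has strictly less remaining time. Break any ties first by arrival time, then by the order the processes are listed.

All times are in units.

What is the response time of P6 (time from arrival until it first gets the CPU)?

Schedule: | idle 0-1 | P1 1-6 | P5 6-15 | P1 15-27 | P6 27-42 | P2 42-59 | P3 59-76 | P4 76-94 | P7 94-112 |
Completion: P1=27  P2=59  P3=76  P4=94  P5=15  P6=42  P7=112
Turnaround (C−A): P1=26  P2=55  P3=72  P4=89  P5=9  P6=34  P7=103
Response(P6) = first start − arrival = 27 − 8 = 19

19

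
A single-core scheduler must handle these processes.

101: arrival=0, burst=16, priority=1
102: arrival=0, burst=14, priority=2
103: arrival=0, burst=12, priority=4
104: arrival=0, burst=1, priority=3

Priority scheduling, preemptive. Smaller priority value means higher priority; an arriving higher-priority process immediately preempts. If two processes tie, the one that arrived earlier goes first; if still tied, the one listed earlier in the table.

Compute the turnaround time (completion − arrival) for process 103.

Timeline: | 101 0-16 | 102 16-30 | 104 30-31 | 103 31-43 |
Completion: 101=16  102=30  103=43  104=31
Turnaround(103) = completion − arrival = 43 − 0 = 43

43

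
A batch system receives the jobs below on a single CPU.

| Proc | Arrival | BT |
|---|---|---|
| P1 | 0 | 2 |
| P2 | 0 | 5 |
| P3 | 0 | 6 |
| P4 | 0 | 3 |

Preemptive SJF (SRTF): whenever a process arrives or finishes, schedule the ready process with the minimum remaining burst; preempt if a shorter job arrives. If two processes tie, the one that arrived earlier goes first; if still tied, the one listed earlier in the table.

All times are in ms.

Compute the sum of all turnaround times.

33

Gantt: | P1 0-2 | P4 2-5 | P2 5-10 | P3 10-16 |
Completion: P1=2  P2=10  P3=16  P4=5
Turnaround (C−A): P1=2  P2=10  P3=16  P4=5
Turnaround = completion − arrival: P1=2, P2=10, P3=16, P4=5
Total turnaround = 2 + 10 + 16 + 5 = 33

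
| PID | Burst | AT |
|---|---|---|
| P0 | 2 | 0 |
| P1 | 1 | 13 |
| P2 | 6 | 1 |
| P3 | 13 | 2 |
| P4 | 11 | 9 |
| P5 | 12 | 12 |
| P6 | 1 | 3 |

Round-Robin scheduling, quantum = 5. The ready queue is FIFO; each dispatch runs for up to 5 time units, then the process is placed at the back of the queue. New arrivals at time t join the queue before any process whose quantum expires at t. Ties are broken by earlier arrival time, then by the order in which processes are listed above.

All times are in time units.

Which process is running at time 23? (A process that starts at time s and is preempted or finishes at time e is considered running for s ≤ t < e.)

P5

Gantt: | P0 0-2 | P2 2-7 | P3 7-12 | P6 12-13 | P2 13-14 | P4 14-19 | P5 19-24 | P3 24-29 | P1 29-30 | P4 30-35 | P5 35-40 | P3 40-43 | P4 43-44 | P5 44-46 |
Completion: P0=2  P1=30  P2=14  P3=43  P4=44  P5=46  P6=13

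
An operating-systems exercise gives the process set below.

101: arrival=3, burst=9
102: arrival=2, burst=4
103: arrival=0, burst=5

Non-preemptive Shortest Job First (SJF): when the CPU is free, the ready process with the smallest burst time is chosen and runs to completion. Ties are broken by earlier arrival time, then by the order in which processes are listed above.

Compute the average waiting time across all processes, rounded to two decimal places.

3.00

Timeline: | 103 0-5 | 102 5-9 | 101 9-18 |
Completion: 101=18  102=9  103=5
Turnaround (C−A): 101=15  102=7  103=5
Waiting times: 101=6, 102=3, 103=0
Average waiting = (6+3+0) / 3 = 9/3 = 3.00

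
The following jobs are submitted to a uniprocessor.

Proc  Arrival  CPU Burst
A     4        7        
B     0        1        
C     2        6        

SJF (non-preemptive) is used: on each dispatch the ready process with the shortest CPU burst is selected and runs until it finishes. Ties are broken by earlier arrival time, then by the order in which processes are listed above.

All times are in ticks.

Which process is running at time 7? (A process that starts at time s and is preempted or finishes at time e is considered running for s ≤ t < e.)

Timeline: | B 0-1 | idle 1-2 | C 2-8 | A 8-15 |
Completion: A=15  B=1  C=8
Turnaround (C−A): A=11  B=1  C=6

C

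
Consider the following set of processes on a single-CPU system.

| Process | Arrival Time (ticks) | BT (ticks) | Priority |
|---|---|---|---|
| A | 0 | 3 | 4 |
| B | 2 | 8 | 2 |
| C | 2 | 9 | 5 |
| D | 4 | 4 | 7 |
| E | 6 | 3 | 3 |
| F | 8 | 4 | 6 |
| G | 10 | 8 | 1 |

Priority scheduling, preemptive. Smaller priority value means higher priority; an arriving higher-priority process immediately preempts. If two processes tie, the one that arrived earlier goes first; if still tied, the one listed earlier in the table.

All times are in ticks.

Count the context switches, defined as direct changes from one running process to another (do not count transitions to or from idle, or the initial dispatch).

Timeline: | A 0-2 | B 2-10 | G 10-18 | E 18-21 | A 21-22 | C 22-31 | F 31-35 | D 35-39 |
Completion: A=22  B=10  C=31  D=39  E=21  F=35  G=18
Turnaround (C−A): A=22  B=8  C=29  D=35  E=15  F=27  G=8

7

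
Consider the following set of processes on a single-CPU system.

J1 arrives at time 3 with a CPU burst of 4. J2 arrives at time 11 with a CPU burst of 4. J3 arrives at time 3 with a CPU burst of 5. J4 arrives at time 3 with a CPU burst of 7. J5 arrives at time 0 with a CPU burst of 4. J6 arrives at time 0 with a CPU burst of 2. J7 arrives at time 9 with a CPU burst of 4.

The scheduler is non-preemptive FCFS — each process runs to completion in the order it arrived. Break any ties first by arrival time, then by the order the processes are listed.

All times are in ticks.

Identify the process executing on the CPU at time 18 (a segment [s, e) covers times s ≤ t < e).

Timeline: | J5 0-4 | J6 4-6 | J1 6-10 | J3 10-15 | J4 15-22 | J7 22-26 | J2 26-30 |
Completion: J1=10  J2=30  J3=15  J4=22  J5=4  J6=6  J7=26
Turnaround (C−A): J1=7  J2=19  J3=12  J4=19  J5=4  J6=6  J7=17

J4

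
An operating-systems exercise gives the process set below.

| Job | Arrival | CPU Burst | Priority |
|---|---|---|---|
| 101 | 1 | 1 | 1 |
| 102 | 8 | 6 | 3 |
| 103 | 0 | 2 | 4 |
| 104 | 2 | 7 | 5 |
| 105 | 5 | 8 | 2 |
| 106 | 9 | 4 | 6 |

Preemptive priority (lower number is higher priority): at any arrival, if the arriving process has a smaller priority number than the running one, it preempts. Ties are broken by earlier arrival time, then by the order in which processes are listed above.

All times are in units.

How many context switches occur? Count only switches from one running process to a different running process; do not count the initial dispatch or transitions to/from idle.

7

Schedule: | 103 0-1 | 101 1-2 | 103 2-3 | 104 3-5 | 105 5-13 | 102 13-19 | 104 19-24 | 106 24-28 |
Completion: 101=2  102=19  103=3  104=24  105=13  106=28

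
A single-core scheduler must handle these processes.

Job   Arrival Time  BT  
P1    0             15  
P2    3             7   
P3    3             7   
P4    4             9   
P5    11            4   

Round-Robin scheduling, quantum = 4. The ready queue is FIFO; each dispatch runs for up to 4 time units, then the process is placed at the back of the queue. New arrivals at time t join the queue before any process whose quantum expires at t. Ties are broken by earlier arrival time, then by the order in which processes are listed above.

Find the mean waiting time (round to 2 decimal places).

19.60

Timeline: | P1 0-4 | P2 4-8 | P3 8-12 | P4 12-16 | P1 16-20 | P2 20-23 | P5 23-27 | P3 27-30 | P4 30-34 | P1 34-38 | P4 38-39 | P1 39-42 |
Completion: P1=42  P2=23  P3=30  P4=39  P5=27
Waiting times: P1=27, P2=13, P3=20, P4=26, P5=12
Average waiting = (27+13+20+26+12) / 5 = 98/5 = 19.60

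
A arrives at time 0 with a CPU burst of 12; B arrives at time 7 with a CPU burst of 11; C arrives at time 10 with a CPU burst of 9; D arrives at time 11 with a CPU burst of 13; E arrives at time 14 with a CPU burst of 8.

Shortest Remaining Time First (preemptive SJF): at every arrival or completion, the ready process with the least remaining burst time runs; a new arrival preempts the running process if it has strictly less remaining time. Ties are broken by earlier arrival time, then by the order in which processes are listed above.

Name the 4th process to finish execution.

Gantt: | A 0-12 | C 12-21 | E 21-29 | B 29-40 | D 40-53 |
Completion: A=12  B=40  C=21  D=53  E=29
Turnaround (C−A): A=12  B=33  C=11  D=42  E=15
Finish order: A → C → E → B → D

B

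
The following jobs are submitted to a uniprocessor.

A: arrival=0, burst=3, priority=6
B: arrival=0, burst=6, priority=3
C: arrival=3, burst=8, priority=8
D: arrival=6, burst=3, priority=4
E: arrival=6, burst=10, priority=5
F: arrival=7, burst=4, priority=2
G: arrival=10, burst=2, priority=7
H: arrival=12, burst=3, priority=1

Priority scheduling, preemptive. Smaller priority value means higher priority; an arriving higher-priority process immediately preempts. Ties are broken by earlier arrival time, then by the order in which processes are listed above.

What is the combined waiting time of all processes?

90

Schedule: | B 0-6 | D 6-7 | F 7-11 | D 11-12 | H 12-15 | D 15-16 | E 16-26 | A 26-29 | G 29-31 | C 31-39 |
Completion: A=29  B=6  C=39  D=16  E=26  F=11  G=31  H=15
Turnaround (C−A): A=29  B=6  C=36  D=10  E=20  F=4  G=21  H=3
Waiting = turnaround − burst: A=26, B=0, C=28, D=7, E=10, F=0, G=19, H=0
Total waiting = 26 + 0 + 28 + 7 + 10 + 0 + 19 + 0 = 90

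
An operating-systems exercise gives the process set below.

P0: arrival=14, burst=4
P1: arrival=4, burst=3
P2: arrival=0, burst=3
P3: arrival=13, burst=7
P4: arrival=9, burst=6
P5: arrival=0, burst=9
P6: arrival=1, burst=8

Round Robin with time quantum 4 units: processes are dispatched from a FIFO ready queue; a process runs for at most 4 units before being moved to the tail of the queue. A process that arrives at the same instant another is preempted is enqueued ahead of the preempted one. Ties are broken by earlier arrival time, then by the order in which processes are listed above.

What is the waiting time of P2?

Timeline: | P2 0-3 | P5 3-7 | P6 7-11 | P1 11-14 | P5 14-18 | P4 18-22 | P6 22-26 | P3 26-30 | P0 30-34 | P5 34-35 | P4 35-37 | P3 37-40 |
Completion: P0=34  P1=14  P2=3  P3=40  P4=37  P5=35  P6=26
Waiting(P2) = turnaround − burst = 3 − 3 = 0

0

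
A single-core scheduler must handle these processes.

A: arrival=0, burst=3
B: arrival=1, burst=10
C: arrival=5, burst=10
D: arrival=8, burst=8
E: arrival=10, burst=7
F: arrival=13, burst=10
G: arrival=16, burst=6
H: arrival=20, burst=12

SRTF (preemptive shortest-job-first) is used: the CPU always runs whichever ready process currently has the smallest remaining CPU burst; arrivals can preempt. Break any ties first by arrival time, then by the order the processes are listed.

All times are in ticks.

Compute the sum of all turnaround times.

187

Gantt: | A 0-3 | B 3-13 | E 13-20 | G 20-26 | D 26-34 | C 34-44 | F 44-54 | H 54-66 |
Completion: A=3  B=13  C=44  D=34  E=20  F=54  G=26  H=66
Turnaround (C−A): A=3  B=12  C=39  D=26  E=10  F=41  G=10  H=46
Turnaround = completion − arrival: A=3, B=12, C=39, D=26, E=10, F=41, G=10, H=46
Total turnaround = 3 + 12 + 39 + 26 + 10 + 41 + 10 + 46 = 187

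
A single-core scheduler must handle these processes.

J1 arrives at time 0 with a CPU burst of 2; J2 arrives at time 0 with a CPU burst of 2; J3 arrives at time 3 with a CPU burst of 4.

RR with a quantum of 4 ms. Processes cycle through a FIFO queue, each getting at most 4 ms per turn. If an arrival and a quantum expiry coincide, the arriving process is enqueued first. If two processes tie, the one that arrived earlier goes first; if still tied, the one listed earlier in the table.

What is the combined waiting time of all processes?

Schedule: | J1 0-2 | J2 2-4 | J3 4-8 |
Completion: J1=2  J2=4  J3=8
Turnaround (C−A): J1=2  J2=4  J3=5
Waiting = turnaround − burst: J1=0, J2=2, J3=1
Total waiting = 0 + 2 + 1 = 3

3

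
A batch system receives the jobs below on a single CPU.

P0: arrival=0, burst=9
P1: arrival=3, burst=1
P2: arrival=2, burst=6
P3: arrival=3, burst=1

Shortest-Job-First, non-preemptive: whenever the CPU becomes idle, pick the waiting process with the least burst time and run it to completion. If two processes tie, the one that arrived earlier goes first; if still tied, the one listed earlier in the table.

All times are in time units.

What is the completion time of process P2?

Gantt: | P0 0-9 | P1 9-10 | P3 10-11 | P2 11-17 |
Completion: P0=9  P1=10  P2=17  P3=11
Turnaround (C−A): P0=9  P1=7  P2=15  P3=8

17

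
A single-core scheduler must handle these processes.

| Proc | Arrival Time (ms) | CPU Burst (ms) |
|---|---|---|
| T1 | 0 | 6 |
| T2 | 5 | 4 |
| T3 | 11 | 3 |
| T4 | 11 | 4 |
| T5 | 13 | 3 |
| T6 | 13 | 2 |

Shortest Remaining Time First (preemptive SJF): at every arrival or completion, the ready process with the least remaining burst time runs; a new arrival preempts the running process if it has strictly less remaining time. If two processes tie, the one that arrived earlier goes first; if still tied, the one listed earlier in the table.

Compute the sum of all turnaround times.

Gantt: | T1 0-6 | T2 6-10 | idle 10-11 | T3 11-14 | T6 14-16 | T5 16-19 | T4 19-23 |
Completion: T1=6  T2=10  T3=14  T4=23  T5=19  T6=16
Turnaround = completion − arrival: T1=6, T2=5, T3=3, T4=12, T5=6, T6=3
Total turnaround = 6 + 5 + 3 + 12 + 6 + 3 = 35

35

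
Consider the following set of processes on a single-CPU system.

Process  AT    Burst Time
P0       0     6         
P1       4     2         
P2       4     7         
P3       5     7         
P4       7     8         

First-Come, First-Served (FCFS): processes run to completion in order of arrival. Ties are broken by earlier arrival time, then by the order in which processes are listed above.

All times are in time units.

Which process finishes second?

P1

Gantt: | P0 0-6 | P1 6-8 | P2 8-15 | P3 15-22 | P4 22-30 |
Completion: P0=6  P1=8  P2=15  P3=22  P4=30
Finish order: P0 → P1 → P2 → P3 → P4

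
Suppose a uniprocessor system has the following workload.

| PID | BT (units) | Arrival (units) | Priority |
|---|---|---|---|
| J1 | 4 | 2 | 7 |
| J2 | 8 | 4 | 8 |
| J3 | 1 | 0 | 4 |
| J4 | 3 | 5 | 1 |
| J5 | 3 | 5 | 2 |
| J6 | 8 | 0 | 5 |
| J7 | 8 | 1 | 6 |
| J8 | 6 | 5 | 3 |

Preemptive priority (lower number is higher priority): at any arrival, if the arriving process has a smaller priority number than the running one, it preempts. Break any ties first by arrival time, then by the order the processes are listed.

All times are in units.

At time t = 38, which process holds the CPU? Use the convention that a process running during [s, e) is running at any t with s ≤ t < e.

J2

Schedule: | J3 0-1 | J6 1-5 | J4 5-8 | J5 8-11 | J8 11-17 | J6 17-21 | J7 21-29 | J1 29-33 | J2 33-41 |
Completion: J1=33  J2=41  J3=1  J4=8  J5=11  J6=21  J7=29  J8=17
Turnaround (C−A): J1=31  J2=37  J3=1  J4=3  J5=6  J6=21  J7=28  J8=12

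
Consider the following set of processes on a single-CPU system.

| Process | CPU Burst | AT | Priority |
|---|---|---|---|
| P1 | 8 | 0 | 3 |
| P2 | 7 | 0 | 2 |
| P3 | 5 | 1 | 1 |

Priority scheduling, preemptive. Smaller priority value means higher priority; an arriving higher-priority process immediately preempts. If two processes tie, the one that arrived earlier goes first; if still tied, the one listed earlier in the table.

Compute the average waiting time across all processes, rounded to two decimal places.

5.67

Gantt: | P2 0-1 | P3 1-6 | P2 6-12 | P1 12-20 |
Completion: P1=20  P2=12  P3=6
Waiting times: P1=12, P2=5, P3=0
Average waiting = (12+5+0) / 3 = 17/3 = 5.67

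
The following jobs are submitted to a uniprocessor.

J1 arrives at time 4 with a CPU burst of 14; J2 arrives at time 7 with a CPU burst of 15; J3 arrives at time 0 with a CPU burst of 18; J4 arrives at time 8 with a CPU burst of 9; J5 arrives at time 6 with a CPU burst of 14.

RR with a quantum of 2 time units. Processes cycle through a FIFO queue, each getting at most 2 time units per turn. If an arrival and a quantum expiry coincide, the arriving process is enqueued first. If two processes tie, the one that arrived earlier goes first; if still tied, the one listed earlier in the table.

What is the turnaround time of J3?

Gantt: | J3 0-4 | J1 4-6 | J3 6-8 | J5 8-10 | J1 10-12 | J2 12-14 | J4 14-16 | J3 16-18 | J5 18-20 | J1 20-22 | J2 22-24 | J4 24-26 | J3 26-28 | J5 28-30 | J1 30-32 | J2 32-34 | J4 34-36 | J3 36-38 | J5 38-40 | J1 40-42 | J2 42-44 | J4 44-46 | J3 46-48 | J5 48-50 | J1 50-52 | J2 52-54 | J4 54-55 | J3 55-57 | J5 57-59 | J1 59-61 | J2 61-63 | J3 63-65 | J5 65-67 | J2 67-70 |
Completion: J1=61  J2=70  J3=65  J4=55  J5=67
Turnaround (C−A): J1=57  J2=63  J3=65  J4=47  J5=61
Turnaround(J3) = completion − arrival = 65 − 0 = 65

65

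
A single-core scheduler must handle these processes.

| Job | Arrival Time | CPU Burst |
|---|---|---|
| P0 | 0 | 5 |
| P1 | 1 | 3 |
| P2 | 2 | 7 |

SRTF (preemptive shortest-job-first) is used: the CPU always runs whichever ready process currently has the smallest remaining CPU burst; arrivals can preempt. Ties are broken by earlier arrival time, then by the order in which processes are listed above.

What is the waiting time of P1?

Gantt: | P0 0-1 | P1 1-4 | P0 4-8 | P2 8-15 |
Completion: P0=8  P1=4  P2=15
Waiting(P1) = turnaround − burst = 3 − 3 = 0

0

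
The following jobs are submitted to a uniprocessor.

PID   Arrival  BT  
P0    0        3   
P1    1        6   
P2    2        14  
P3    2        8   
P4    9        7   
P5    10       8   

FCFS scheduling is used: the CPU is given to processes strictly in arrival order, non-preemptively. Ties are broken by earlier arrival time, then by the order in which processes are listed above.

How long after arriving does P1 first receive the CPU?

2

Schedule: | P0 0-3 | P1 3-9 | P2 9-23 | P3 23-31 | P4 31-38 | P5 38-46 |
Completion: P0=3  P1=9  P2=23  P3=31  P4=38  P5=46
Response(P1) = first start − arrival = 3 − 1 = 2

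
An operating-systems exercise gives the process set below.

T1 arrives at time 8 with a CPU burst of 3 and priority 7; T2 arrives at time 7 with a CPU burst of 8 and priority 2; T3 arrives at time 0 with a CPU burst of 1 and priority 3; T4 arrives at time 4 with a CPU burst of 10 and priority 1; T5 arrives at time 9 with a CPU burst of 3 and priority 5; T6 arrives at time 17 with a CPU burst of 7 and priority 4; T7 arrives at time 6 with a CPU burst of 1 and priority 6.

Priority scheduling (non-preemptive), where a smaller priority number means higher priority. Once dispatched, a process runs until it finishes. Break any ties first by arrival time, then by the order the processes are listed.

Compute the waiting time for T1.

Gantt: | T3 0-1 | idle 1-4 | T4 4-14 | T2 14-22 | T6 22-29 | T5 29-32 | T7 32-33 | T1 33-36 |
Completion: T1=36  T2=22  T3=1  T4=14  T5=32  T6=29  T7=33
Turnaround (C−A): T1=28  T2=15  T3=1  T4=10  T5=23  T6=12  T7=27
Waiting(T1) = turnaround − burst = 28 − 3 = 25

25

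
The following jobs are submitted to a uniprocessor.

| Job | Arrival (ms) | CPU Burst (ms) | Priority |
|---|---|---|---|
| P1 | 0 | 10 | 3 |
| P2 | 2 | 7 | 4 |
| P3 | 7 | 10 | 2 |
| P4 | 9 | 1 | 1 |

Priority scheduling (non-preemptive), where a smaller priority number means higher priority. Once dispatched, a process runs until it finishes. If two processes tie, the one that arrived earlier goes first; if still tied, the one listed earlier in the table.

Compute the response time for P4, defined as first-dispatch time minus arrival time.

1

Timeline: | P1 0-10 | P4 10-11 | P3 11-21 | P2 21-28 |
Completion: P1=10  P2=28  P3=21  P4=11
Response(P4) = first start − arrival = 10 − 9 = 1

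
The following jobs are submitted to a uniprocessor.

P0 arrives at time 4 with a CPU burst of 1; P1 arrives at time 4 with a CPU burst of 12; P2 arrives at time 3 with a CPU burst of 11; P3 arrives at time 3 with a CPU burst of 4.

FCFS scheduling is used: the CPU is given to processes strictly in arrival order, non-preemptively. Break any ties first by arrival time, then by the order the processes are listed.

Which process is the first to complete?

Timeline: | idle 0-3 | P2 3-14 | P3 14-18 | P0 18-19 | P1 19-31 |
Completion: P0=19  P1=31  P2=14  P3=18
Turnaround (C−A): P0=15  P1=27  P2=11  P3=15
Finish order: P2 → P3 → P0 → P1

P2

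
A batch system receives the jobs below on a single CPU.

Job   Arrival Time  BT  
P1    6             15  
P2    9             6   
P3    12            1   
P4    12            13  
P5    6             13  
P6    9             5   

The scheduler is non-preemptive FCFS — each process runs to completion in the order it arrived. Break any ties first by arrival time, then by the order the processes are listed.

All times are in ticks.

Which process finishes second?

P5

Schedule: | idle 0-6 | P1 6-21 | P5 21-34 | P2 34-40 | P6 40-45 | P3 45-46 | P4 46-59 |
Completion: P1=21  P2=40  P3=46  P4=59  P5=34  P6=45
Turnaround (C−A): P1=15  P2=31  P3=34  P4=47  P5=28  P6=36
Finish order: P1 → P5 → P2 → P6 → P3 → P4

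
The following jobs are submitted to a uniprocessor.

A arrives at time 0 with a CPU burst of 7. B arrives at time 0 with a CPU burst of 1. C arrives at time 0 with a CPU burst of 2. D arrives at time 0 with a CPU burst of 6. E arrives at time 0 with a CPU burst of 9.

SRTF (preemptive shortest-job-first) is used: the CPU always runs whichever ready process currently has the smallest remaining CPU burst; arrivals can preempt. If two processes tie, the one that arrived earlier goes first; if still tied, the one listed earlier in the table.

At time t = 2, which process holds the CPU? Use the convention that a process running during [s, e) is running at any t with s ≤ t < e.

Timeline: | B 0-1 | C 1-3 | D 3-9 | A 9-16 | E 16-25 |
Completion: A=16  B=1  C=3  D=9  E=25
Turnaround (C−A): A=16  B=1  C=3  D=9  E=25

C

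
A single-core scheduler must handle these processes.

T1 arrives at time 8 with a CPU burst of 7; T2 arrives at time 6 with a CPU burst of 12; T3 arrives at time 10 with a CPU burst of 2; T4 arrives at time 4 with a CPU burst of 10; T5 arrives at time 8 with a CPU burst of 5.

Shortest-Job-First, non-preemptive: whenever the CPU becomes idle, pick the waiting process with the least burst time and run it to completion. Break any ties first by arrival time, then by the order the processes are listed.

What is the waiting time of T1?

13

Gantt: | idle 0-4 | T4 4-14 | T3 14-16 | T5 16-21 | T1 21-28 | T2 28-40 |
Completion: T1=28  T2=40  T3=16  T4=14  T5=21
Turnaround (C−A): T1=20  T2=34  T3=6  T4=10  T5=13
Waiting(T1) = turnaround − burst = 20 − 7 = 13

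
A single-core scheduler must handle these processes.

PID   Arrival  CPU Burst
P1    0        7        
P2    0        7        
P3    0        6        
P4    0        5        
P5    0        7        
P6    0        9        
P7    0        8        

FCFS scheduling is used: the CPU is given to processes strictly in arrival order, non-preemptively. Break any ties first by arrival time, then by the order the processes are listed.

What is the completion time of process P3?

20

Gantt: | P1 0-7 | P2 7-14 | P3 14-20 | P4 20-25 | P5 25-32 | P6 32-41 | P7 41-49 |
Completion: P1=7  P2=14  P3=20  P4=25  P5=32  P6=41  P7=49
Turnaround (C−A): P1=7  P2=14  P3=20  P4=25  P5=32  P6=41  P7=49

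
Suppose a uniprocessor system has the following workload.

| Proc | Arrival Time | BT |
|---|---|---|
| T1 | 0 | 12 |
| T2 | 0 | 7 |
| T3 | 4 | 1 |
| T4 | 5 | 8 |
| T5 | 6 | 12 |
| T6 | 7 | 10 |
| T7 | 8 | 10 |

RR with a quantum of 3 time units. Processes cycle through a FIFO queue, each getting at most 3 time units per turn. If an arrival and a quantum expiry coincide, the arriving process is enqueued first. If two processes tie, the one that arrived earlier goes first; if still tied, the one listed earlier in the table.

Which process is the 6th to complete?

T6

Schedule: | T1 0-3 | T2 3-6 | T1 6-9 | T3 9-10 | T4 10-13 | T5 13-16 | T2 16-19 | T6 19-22 | T7 22-25 | T1 25-28 | T4 28-31 | T5 31-34 | T2 34-35 | T6 35-38 | T7 38-41 | T1 41-44 | T4 44-46 | T5 46-49 | T6 49-52 | T7 52-55 | T5 55-58 | T6 58-59 | T7 59-60 |
Completion: T1=44  T2=35  T3=10  T4=46  T5=58  T6=59  T7=60
Turnaround (C−A): T1=44  T2=35  T3=6  T4=41  T5=52  T6=52  T7=52
Finish order: T3 → T2 → T1 → T4 → T5 → T6 → T7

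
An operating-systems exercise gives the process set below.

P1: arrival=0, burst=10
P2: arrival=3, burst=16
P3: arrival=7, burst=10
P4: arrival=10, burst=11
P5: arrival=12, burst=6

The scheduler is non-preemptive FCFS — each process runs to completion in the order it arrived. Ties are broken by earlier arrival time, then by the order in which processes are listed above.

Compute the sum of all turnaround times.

Schedule: | P1 0-10 | P2 10-26 | P3 26-36 | P4 36-47 | P5 47-53 |
Completion: P1=10  P2=26  P3=36  P4=47  P5=53
Turnaround = completion − arrival: P1=10, P2=23, P3=29, P4=37, P5=41
Total turnaround = 10 + 23 + 29 + 37 + 41 = 140

140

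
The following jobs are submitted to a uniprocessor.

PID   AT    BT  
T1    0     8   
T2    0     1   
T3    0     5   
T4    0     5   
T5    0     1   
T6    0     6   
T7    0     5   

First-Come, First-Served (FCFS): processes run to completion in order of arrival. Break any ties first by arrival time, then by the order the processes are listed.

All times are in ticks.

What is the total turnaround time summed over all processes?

127

Timeline: | T1 0-8 | T2 8-9 | T3 9-14 | T4 14-19 | T5 19-20 | T6 20-26 | T7 26-31 |
Completion: T1=8  T2=9  T3=14  T4=19  T5=20  T6=26  T7=31
Turnaround = completion − arrival: T1=8, T2=9, T3=14, T4=19, T5=20, T6=26, T7=31
Total turnaround = 8 + 9 + 14 + 19 + 20 + 26 + 31 = 127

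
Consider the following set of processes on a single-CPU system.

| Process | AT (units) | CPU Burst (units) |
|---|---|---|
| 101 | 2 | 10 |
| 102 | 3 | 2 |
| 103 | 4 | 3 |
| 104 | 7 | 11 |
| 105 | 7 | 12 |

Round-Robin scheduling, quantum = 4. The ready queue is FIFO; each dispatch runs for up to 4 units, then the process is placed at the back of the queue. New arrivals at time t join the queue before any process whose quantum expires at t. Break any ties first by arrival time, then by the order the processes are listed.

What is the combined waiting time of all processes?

59

Gantt: | idle 0-2 | 101 2-6 | 102 6-8 | 103 8-11 | 101 11-15 | 104 15-19 | 105 19-23 | 101 23-25 | 104 25-29 | 105 29-33 | 104 33-36 | 105 36-40 |
Completion: 101=25  102=8  103=11  104=36  105=40
Turnaround (C−A): 101=23  102=5  103=7  104=29  105=33
Waiting = turnaround − burst: 101=13, 102=3, 103=4, 104=18, 105=21
Total waiting = 13 + 3 + 4 + 18 + 21 = 59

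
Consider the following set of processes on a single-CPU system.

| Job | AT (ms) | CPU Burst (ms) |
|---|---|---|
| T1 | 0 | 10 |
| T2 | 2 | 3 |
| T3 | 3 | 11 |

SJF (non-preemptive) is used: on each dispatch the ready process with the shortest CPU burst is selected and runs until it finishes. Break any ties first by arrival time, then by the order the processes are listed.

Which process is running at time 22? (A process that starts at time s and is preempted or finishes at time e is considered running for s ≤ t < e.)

Gantt: | T1 0-10 | T2 10-13 | T3 13-24 |
Completion: T1=10  T2=13  T3=24
Turnaround (C−A): T1=10  T2=11  T3=21

T3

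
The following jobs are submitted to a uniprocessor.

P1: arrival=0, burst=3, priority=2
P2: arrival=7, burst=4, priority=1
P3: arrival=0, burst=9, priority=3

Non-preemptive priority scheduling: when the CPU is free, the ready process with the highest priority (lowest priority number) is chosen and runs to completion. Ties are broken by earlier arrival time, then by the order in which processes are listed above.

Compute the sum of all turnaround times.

Timeline: | P1 0-3 | P3 3-12 | P2 12-16 |
Completion: P1=3  P2=16  P3=12
Turnaround (C−A): P1=3  P2=9  P3=12
Turnaround = completion − arrival: P1=3, P2=9, P3=12
Total turnaround = 3 + 9 + 12 = 24

24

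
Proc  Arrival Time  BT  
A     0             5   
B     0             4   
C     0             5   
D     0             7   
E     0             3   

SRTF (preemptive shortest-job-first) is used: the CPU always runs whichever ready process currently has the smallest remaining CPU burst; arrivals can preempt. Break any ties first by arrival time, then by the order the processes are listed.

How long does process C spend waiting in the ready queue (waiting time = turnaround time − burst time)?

Gantt: | E 0-3 | B 3-7 | A 7-12 | C 12-17 | D 17-24 |
Completion: A=12  B=7  C=17  D=24  E=3
Turnaround (C−A): A=12  B=7  C=17  D=24  E=3
Waiting(C) = turnaround − burst = 17 − 5 = 12

12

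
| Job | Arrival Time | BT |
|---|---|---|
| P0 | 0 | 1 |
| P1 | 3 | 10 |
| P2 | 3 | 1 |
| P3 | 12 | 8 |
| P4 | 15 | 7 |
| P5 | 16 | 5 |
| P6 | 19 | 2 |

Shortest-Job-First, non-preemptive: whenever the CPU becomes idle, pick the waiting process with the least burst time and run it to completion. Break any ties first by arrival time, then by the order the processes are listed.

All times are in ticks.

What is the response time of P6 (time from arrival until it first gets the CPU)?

Gantt: | P0 0-1 | idle 1-3 | P2 3-4 | P1 4-14 | P3 14-22 | P6 22-24 | P5 24-29 | P4 29-36 |
Completion: P0=1  P1=14  P2=4  P3=22  P4=36  P5=29  P6=24
Response(P6) = first start − arrival = 22 − 19 = 3

3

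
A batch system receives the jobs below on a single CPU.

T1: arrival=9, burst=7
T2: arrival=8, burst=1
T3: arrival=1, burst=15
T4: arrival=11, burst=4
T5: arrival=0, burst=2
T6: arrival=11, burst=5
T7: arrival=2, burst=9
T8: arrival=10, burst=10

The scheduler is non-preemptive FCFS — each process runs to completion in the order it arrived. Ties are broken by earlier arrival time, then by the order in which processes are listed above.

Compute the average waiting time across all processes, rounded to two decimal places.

18.25

Schedule: | T5 0-2 | T3 2-17 | T7 17-26 | T2 26-27 | T1 27-34 | T8 34-44 | T4 44-48 | T6 48-53 |
Completion: T1=34  T2=27  T3=17  T4=48  T5=2  T6=53  T7=26  T8=44
Turnaround (C−A): T1=25  T2=19  T3=16  T4=37  T5=2  T6=42  T7=24  T8=34
Waiting times: T1=18, T2=18, T3=1, T4=33, T5=0, T6=37, T7=15, T8=24
Average waiting = (18+18+1+33+0+37+15+24) / 8 = 146/8 = 18.25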